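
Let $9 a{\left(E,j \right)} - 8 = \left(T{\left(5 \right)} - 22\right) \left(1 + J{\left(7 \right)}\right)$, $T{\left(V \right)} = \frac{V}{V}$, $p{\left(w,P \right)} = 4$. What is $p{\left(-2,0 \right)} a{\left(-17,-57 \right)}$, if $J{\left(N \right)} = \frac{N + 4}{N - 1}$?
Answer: $- \frac{206}{9} \approx -22.889$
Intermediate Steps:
$J{\left(N \right)} = \frac{4 + N}{-1 + N}$
$T{\left(V \right)} = 1$
$a{\left(E,j \right)} = - \frac{103}{18}$ ($a{\left(E,j \right)} = \frac{8}{9} + \frac{\left(1 - 22\right) \left(1 + \frac{4 + 7}{-1 + 7}\right)}{9} = \frac{8}{9} + \frac{\left(-21\right) \left(1 + \frac{1}{6} \cdot 11\right)}{9} = \frac{8}{9} + \frac{\left(-21\right) \left(1 + \frac{11}{6}\right)}{9} = \frac{8}{9} + \frac{\left(-21\right) \frac{17}{6}}{9} = \frac{8}{9} + \frac{1}{9} \left(- \frac{119}{2}\right) = \frac{8}{9} - \frac{119}{18} = - \frac{103}{18}$)
$p{\left(-2,0 \right)} a{\left(-17,-57 \right)} = 4 \left(- \frac{103}{18}\right) = - \frac{206}{9}$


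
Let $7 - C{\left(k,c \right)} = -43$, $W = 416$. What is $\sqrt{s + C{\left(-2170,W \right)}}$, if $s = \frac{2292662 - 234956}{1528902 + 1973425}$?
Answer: $\frac{2 \sqrt{155130370007078}}{3502327} \approx 7.1125$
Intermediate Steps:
$C{\left(k,c \right)} = 50$ ($C{\left(k,c \right)} = 7 - -43 = 7 + 43 = 50$)
$s = \frac{2057706}{3502327} \approx 0.58753$
$\sqrt{s + C{\left(-2170,W \right)}} = \sqrt{\frac{2057706}{3502327} + 50} = \sqrt{\frac{177174056}{3502327}} = \frac{2 \sqrt{155130370007078}}{3502327}$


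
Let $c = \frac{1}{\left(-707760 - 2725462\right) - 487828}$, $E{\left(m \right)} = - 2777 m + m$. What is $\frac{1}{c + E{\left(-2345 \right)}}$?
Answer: $\frac{3921050}{25524937605999} \approx 1.5362 \cdot 10^{-7}$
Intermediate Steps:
$E{\left(m \right)} = - 2776 m$
$c = - \frac{1}{3921050}$ ($c = \frac{1}{\left(-707760 - 2725462\right) - 487828} = \frac{1}{-3433222 - 487828} = \frac{1}{-3921050} = - \frac{1}{3921050} \approx -2.5503 \cdot 10^{-7}$)
$\frac{1}{c + E{\left(-2345 \right)}} = \frac{1}{- \frac{1}{3921050} - -6509720} = \frac{1}{- \frac{1}{3921050} + 6509720} = \frac{1}{\frac{25524937605999}{3921050}} = \frac{3921050}{25524937605999}$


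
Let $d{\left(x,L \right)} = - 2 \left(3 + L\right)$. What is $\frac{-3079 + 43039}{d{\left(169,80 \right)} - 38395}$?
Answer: $- \frac{39960}{38561} \approx -1.0363$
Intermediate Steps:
$d{\left(x,L \right)} = -6 - 2 L$
$\frac{-3079 + 43039}{d{\left(169,80 \right)} - 38395} = \frac{-3079 + 43039}{\left(-6 - 160\right) - 38395} = \frac{39960}{\left(-6 - 160\right) - 38395} = \frac{39960}{-166 - 38395} = \frac{39960}{-38561} = 39960 \left(- \frac{1}{38561}\right) = - \frac{39960}{38561}$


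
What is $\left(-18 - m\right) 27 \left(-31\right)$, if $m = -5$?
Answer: $10881$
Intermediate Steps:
$\left(-18 - m\right) 27 \left(-31\right) = \left(-18 - -5\right) 27 \left(-31\right) = \left(-18 + 5\right) 27 \left(-31\right) = \left(-13\right) 27 \left(-31\right) = \left(-351\right) \left(-31\right) = 10881$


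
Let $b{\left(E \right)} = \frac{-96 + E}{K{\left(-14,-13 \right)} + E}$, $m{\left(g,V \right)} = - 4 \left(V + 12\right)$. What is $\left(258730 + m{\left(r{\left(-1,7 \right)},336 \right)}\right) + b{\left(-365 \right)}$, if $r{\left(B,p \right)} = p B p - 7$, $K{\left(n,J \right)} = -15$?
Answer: $\frac{97788901}{380} \approx 2.5734 \cdot 10^{5}$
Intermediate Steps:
$r{\left(B,p \right)} = -7 + B p^{2}$ ($r{\left(B,p \right)} = B p p - 7 = B p^{2} - 7 = -7 + B p^{2}$)
$m{\left(g,V \right)} = -48 - 4 V$ ($m{\left(g,V \right)} = - 4 \left(12 + V\right) = -48 - 4 V$)
$b{\left(E \right)} = \frac{-96 + E}{-15 + E}$
$\left(258730 + m{\left(r{\left(-1,7 \right)},336 \right)}\right) + b{\left(-365 \right)} = \left(258730 - 1392\right) + \frac{-96 - 365}{-15 - 365} = \left(258730 - 1392\right) + \frac{1}{-380} \left(-461\right) = \left(258730 - 1392\right) - - \frac{461}{380} = 257338 + \frac{461}{380} = \frac{97788901}{380}$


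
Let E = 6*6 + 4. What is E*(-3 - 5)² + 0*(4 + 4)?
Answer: 2560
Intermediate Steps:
E = 40 (E = 36 + 4 = 40)
E*(-3 - 5)² + 0*(4 + 4) = 40*(-3 - 5)² + 0*(4 + 4) = 40*(-8)² + 0*8 = 40*64 + 0 = 2560 + 0 = 2560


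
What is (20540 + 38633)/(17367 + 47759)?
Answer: 59173/65126 ≈ 0.90859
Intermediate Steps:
(20540 + 38633)/(17367 + 47759) = 59173/65126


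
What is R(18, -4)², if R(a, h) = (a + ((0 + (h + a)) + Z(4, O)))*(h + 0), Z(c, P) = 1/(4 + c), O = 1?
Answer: 66049/4 ≈ 16512.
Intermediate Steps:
R(a, h) = h*(⅛ + h + 2*a) (R(a, h) = (a + ((0 + (h + a)) + 1/(4 + 4)))*(h + 0) = (a + ((0 + (a + h)) + 1/8))*h = (a + ((a + h) + ⅛))*h = (a + (⅛ + a + h))*h = (⅛ + h + 2*a)*h = h*(⅛ + h + 2*a))
R(18, -4)² = ((⅛)*(-4)*(1 + 8*(-4) + 16*18))² = ((⅛)*(-4)*(1 - 32 + 288))² = ((⅛)*(-4)*257)² = (-257/2)² = 66049/4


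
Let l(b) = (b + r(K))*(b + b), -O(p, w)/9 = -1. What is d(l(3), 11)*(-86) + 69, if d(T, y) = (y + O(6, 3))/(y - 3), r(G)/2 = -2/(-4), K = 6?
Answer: -146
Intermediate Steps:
r(G) = 1 (r(G) = 2*(-2/(-4)) = 2*(-2*(-¼)) = 2*(½) = 1)
O(p, w) = 9 (O(p, w) = -9*(-1) = 9)
l(b) = 2*b*(1 + b) (l(b) = (b + 1)*(b + b) = (1 + b)*(2*b) = 2*b*(1 + b))
d(T, y) = (9 + y)/(-3 + y) (d(T, y) = (y + 9)/(y - 3) = (9 + y)/(-3 + y))
d(l(3), 11)*(-86) + 69 = ((9 + 11)/(-3 + 11))*(-86) + 69 = (20/8)*(-86) + 69 = ((⅛)*20)*(-86) + 69 = (5/2)*(-86) + 69 = -215 + 69 = -146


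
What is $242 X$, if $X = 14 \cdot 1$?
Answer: $3388$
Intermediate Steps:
$X = 14$
$242 X = 242 \cdot 14 = 3388$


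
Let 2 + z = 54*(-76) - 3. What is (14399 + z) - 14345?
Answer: -4055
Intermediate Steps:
z = -4109 (z = -2 + (54*(-76) - 3) = -2 + (-4104 - 3) = -2 - 4107 = -4109)
(14399 + z) - 14345 = (14399 - 4109) - 14345 = 10290 - 14345 = -4055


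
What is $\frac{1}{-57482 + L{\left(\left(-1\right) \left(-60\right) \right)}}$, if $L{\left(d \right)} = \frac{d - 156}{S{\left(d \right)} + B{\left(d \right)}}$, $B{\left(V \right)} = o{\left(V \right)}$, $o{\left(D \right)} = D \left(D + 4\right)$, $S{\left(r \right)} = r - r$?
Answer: $- \frac{40}{2299281} \approx -1.7397 \cdot 10^{-5}$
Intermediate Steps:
$S{\left(r \right)} = 0$
$o{\left(D \right)} = D \left(4 + D\right)$
$B{\left(V \right)} = V \left(4 + V\right)$
$L{\left(d \right)} = \frac{-156 + d}{d \left(4 + d\right)}$ ($L{\left(d \right)} = \frac{d - 156}{0 + d \left(4 + d\right)} = \frac{-156 + d}{d \left(4 + d\right)}$)
$\frac{1}{-57482 + L{\left(\left(-1\right) \left(-60\right) \right)}} = \frac{1}{-57482 + \frac{-156 - -60}{\left(-1\right) \left(-60\right) \left(4 - -60\right)}} = \frac{1}{-57482 + \frac{-156 + 60}{60 \left(4 + 60\right)}} = \frac{1}{-57482 + \frac{1}{60} \cdot \frac{1}{64} \left(-96\right)} = \frac{1}{-57482 - \frac{1}{40}} = \frac{1}{- \frac{2299281}{40}} = - \frac{40}{2299281}$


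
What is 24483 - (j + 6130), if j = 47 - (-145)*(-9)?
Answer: 19611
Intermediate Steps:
j = -1258 (j = 47 - 29*45 = 47 - 1305 = -1258)
24483 - (j + 6130) = 24483 - (-1258 + 6130) = 24483 - 1*4872 = 24483 - 4872 = 19611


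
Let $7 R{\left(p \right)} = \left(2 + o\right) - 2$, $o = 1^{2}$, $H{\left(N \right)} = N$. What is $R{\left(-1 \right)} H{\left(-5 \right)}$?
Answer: $- \frac{5}{7} \approx -0.71429$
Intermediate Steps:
$o = 1$
$R{\left(p \right)} = \frac{1}{7}$ ($R{\left(p \right)} = \frac{\left(2 + 1\right) - 2}{7} = \frac{3 - 2}{7} = \frac{1}{7} \cdot 1 = \frac{1}{7}$)
$R{\left(-1 \right)} H{\left(-5 \right)} = \frac{1}{7} \left(-5\right) = - \frac{5}{7}$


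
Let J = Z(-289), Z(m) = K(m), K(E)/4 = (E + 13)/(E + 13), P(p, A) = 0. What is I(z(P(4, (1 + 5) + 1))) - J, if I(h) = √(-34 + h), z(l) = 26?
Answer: -4 + 2*I*√2 ≈ -4.0 + 2.8284*I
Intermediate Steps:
K(E) = 4 (K(E) = 4*((E + 13)/(E + 13)) = 4*((13 + E)/(13 + E)) = 4*1 = 4)
Z(m) = 4
J = 4
I(z(P(4, (1 + 5) + 1))) - J = √(-34 + 26) - 1*4 = √(-8) - 4 = 2*I*√2 - 4 = -4 + 2*I*√2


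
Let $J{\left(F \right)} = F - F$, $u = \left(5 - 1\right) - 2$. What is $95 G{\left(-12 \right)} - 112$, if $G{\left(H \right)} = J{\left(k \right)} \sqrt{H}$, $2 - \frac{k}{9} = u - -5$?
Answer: $-112$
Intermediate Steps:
$u = 2$ ($u = 4 - 2 = 2$)
$k = -45$ ($k = 18 - 9 \left(2 - -5\right) = 18 - 9 \left(2 + 5\right) = 18 - 63 = -45$)
$J{\left(F \right)} = 0$
$G{\left(H \right)} = 0$ ($G{\left(H \right)} = 0 \sqrt{H} = 0$)
$95 G{\left(-12 \right)} - 112 = 95 \cdot 0 - 112 = 0 - 112 = -112$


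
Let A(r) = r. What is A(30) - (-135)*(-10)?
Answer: -1320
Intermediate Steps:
A(30) - (-135)*(-10) = 30 - (-135)*(-10) = 30 - 1*1350 = 30 - 1350 = -1320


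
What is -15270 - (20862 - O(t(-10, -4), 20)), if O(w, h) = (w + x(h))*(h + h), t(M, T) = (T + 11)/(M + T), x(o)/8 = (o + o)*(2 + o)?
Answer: 245448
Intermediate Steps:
x(o) = 16*o*(2 + o) (x(o) = 8*((o + o)*(2 + o)) = 8*((2*o)*(2 + o)) = 8*(2*o*(2 + o)) = 16*o*(2 + o))
t(M, T) = (11 + T)/(M + T)
O(w, h) = 2*h*(w + 16*h*(2 + h)) (O(w, h) = (w + 16*h*(2 + h))*(h + h) = (w + 16*h*(2 + h))*(2*h) = 2*h*(w + 16*h*(2 + h)))
-15270 - (20862 - O(t(-10, -4), 20)) = -15270 - (20862 - 2*20*((11 - 4)/(-10 - 4) + 16*20*(2 + 20))) = -15270 - (20862 - 2*20*(7/(-14) + 16*20*22)) = -15270 - (20862 - 2*20*(-1/14*7 + 7040)) = -15270 - (20862 - 2*20*(-½ + 7040)) = -15270 - (20862 - 2*20*14079/2) = -15270 - (20862 - 1*281580) = -15270 - (20862 - 281580) = -15270 - 1*(-260718) = -15270 + 260718 = 245448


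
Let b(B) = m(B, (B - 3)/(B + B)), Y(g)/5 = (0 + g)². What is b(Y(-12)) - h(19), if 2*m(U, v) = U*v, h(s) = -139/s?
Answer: 14179/76 ≈ 186.57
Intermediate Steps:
m(U, v) = U*v/2 (m(U, v) = (U*v)/2 = U*v/2)
Y(g) = 5*g² (Y(g) = 5*(0 + g)² = 5*g²)
b(B) = -¾ + B/4 (b(B) = B*((B - 3)/(B + B))/2 = B*((-3 + B)/((2*B)))/2 = B*((-3 + B)*(1/(2*B)))/2 = B*((-3 + B)/(2*B))/2 = -¾ + B/4)
b(Y(-12)) - h(19) = (-¾ + (5*(-12)²)/4) - (-139)/19 = (-¾ + (5*144)/4) - (-139)/19 = (-¾ + (¼)*720) - 1*(-139/19) = (-¾ + 180) + 139/19 = 717/4 + 139/19 = 14179/76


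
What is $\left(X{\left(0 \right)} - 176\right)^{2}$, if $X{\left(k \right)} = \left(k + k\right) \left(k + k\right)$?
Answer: $30976$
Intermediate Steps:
$X{\left(k \right)} = 4 k^{2}$ ($X{\left(k \right)} = 2 k 2 k = 4 k^{2}$)
$\left(X{\left(0 \right)} - 176\right)^{2} = \left(4 \cdot 0^{2} - 176\right)^{2} = \left(4 \cdot 0 - 176\right)^{2} = \left(0 - 176\right)^{2} = \left(-176\right)^{2} = 30976$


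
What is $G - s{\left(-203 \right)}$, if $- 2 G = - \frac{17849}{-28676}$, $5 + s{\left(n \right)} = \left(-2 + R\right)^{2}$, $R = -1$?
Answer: $- \frac{247257}{57352} \approx -4.3112$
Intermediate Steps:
$s{\left(n \right)} = 4$ ($s{\left(n \right)} = -5 + \left(-2 - 1\right)^{2} = -5 + \left(-3\right)^{2} = -5 + 9 = 4$)
$G = - \frac{17849}{57352}$ ($G = - \frac{\left(-17849\right) \frac{1}{-28676}}{2} = - \frac{\left(-17849\right) \left(- \frac{1}{28676}\right)}{2} = \left(- \frac{1}{2}\right) \frac{17849}{28676} = - \frac{17849}{57352} \approx -0.31122$)
$G - s{\left(-203 \right)} = - \frac{17849}{57352} - 4 = - \frac{247257}{57352}$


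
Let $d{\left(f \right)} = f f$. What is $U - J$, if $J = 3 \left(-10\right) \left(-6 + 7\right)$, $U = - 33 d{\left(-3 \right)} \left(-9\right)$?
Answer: $2703$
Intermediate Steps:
$d{\left(f \right)} = f^{2}$
$U = 2673$ ($U = - 33 \left(-3\right)^{2} \left(-9\right) = \left(-33\right) 9 \left(-9\right) = \left(-297\right) \left(-9\right) = 2673$)
$J = -30$ ($J = \left(-30\right) 1 = -30$)
$U - J = 2673 - -30 = 2673 + 30 = 2703$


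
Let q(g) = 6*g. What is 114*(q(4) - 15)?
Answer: 1026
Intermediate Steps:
114*(q(4) - 15) = 114*(6*4 - 15) = 114*(24 - 15) = 114*9 = 1026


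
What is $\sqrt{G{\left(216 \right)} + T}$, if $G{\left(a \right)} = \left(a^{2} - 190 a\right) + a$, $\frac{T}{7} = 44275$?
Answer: $\sqrt{315757} \approx 561.92$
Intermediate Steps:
$T = 309925$ ($T = 7 \cdot 44275 = 309925$)
$G{\left(a \right)} = a^{2} - 189 a$
$\sqrt{G{\left(216 \right)} + T} = \sqrt{216 \left(-189 + 216\right) + 309925} = \sqrt{216 \cdot 27 + 309925} = \sqrt{5832 + 309925} = \sqrt{315757}$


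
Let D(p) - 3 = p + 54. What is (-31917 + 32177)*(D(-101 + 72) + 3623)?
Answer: 949260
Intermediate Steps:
D(p) = 57 + p (D(p) = 3 + (p + 54) = 3 + (54 + p) = 57 + p)
(-31917 + 32177)*(D(-101 + 72) + 3623) = (-31917 + 32177)*((57 + (-101 + 72)) + 3623) = 260*((57 - 29) + 3623) = 260*(28 + 3623) = 260*3651 = 949260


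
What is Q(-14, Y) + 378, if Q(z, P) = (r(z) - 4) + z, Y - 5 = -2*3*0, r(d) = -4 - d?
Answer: 370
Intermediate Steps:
Y = 5 (Y = 5 - 2*3*0 = 5 - 6*0 = 5 + 0 = 5)
Q(z, P) = -8 (Q(z, P) = ((-4 - z) - 4) + z = (-8 - z) + z = -8)
Q(-14, Y) + 378 = -8 + 378 = 370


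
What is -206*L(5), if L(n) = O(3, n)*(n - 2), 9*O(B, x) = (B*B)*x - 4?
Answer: -8446/3 ≈ -2815.3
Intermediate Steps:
O(B, x) = -4/9 + x*B²/9 (O(B, x) = ((B*B)*x - 4)/9 = (B²*x - 4)/9 = (x*B² - 4)/9 = (-4 + x*B²)/9 = -4/9 + x*B²/9)
L(n) = (-2 + n)*(-4/9 + n) (L(n) = (-4/9 + (⅑)*n*3²)*(n - 2) = (-4/9 + (⅑)*n*9)*(-2 + n) = (-4/9 + n)*(-2 + n) = (-2 + n)*(-4/9 + n))
-206*L(5) = -206*(-4 + 9*5)*(-2 + 5)/9 = -206*(-4 + 45)*3/9 = -206*41*3/9 = -206*41/3 = -8446/3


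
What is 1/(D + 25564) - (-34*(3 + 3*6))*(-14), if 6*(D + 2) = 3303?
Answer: -522041098/52225 ≈ -9996.0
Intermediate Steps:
D = 1097/2 (D = -2 + (⅙)*3303 = -2 + 1101/2 = 1097/2 ≈ 548.50)
1/(D + 25564) - (-34*(3 + 3*6))*(-14) = 1/(1097/2 + 25564) - (-34*(3 + 3*6))*(-14) = 1/(52225/2) - (-34*(3 + 18))*(-14) = 2/52225 - (-34*21)*(-14) = 2/52225 - (-714)*(-14) = 2/52225 - 1*9996 = 2/52225 - 9996 = -522041098/52225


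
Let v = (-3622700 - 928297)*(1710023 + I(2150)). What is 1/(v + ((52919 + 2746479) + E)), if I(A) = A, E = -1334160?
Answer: -1/7792092721243 ≈ -1.2834e-13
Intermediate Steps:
v = -7792094186481 (v = (-3622700 - 928297)*(1710023 + 2150) = -4550997*1712173 = -7792094186481)
1/(v + ((52919 + 2746479) + E)) = 1/(-7792094186481 + ((52919 + 2746479) - 1334160)) = 1/(-7792094186481 + (2799398 - 1334160)) = 1/(-7792094186481 + 1465238) = 1/(-7792092721243) = -1/7792092721243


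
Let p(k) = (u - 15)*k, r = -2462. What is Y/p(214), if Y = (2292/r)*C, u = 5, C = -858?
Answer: -245817/658585 ≈ -0.37325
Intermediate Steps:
p(k) = -10*k (p(k) = (5 - 15)*k = -10*k)
Y = 983268/1231 (Y = (2292/(-2462))*(-858) = (2292*(-1/2462))*(-858) = -1146/1231*(-858) = 983268/1231 ≈ 798.76)
Y/p(214) = 983268/(1231*((-10*214))) = (983268/1231)/(-2140) = (983268/1231)*(-1/2140) = -245817/658585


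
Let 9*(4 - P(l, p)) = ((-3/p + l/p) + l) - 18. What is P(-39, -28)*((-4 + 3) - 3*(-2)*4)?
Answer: 1403/6 ≈ 233.83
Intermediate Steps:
P(l, p) = 6 - l/9 + 1/(3*p) - l/(9*p) (P(l, p) = 4 - (((-3/p + l/p) + l) - 18)/9 = 4 - ((l - 3/p + l/p) - 18)/9 = 4 - (-18 + l - 3/p + l/p)/9 = 4 + (2 - l/9 + 1/(3*p) - l/(9*p)) = 6 - l/9 + 1/(3*p) - l/(9*p))
P(-39, -28)*((-4 + 3) - 3*(-2)*4) = ((1/9)*(3 - 1*(-39) - 1*(-28)*(-54 - 39))/(-28))*((-4 + 3) - 3*(-2)*4) = ((1/9)*(-1/28)*(3 + 39 - 1*(-28)*(-93)))*(-1 + 6*4) = ((1/9)*(-1/28)*(3 + 39 - 2604))*(-1 + 24) = ((1/9)*(-1/28)*(-2562))*23 = (61/6)*23 = 1403/6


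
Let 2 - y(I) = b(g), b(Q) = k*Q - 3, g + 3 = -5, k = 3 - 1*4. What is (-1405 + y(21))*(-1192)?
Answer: 1678336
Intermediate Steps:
k = -1 (k = 3 - 4 = -1)
g = -8 (g = -3 - 5 = -8)
b(Q) = -3 - Q (b(Q) = -Q - 3 = -3 - Q)
y(I) = -3 (y(I) = 2 - (-3 - 1*(-8)) = 2 - (-3 + 8) = 2 - 1*5 = 2 - 5 = -3)
(-1405 + y(21))*(-1192) = (-1405 - 3)*(-1192) = -1408*(-1192) = 1678336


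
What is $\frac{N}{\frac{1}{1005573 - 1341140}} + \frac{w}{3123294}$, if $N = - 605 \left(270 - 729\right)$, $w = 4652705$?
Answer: $- \frac{291045019864093405}{3123294} \approx -9.3185 \cdot 10^{10}$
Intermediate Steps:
$N = 277695$ ($N = \left(-605\right) \left(-459\right) = 277695$)
$\frac{N}{\frac{1}{1005573 - 1341140}} + \frac{w}{3123294} = \frac{277695}{\frac{1}{1005573 - 1341140}} + \frac{4652705}{3123294} = \frac{277695}{\frac{1}{-335567}} + 4652705 \cdot \frac{1}{3123294} = \frac{277695}{- \frac{1}{335567}} + \frac{4652705}{3123294} = 277695 \left(-335567\right) + \frac{4652705}{3123294} = -93185278065 + \frac{4652705}{3123294} = - \frac{291045019864093405}{3123294}$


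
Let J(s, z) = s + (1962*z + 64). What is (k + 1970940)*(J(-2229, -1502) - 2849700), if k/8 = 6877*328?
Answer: -116069650796332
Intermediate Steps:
k = 18045248 (k = 8*(6877*328) = 8*2255656 = 18045248)
J(s, z) = 64 + s + 1962*z (J(s, z) = s + (64 + 1962*z) = 64 + s + 1962*z)
(k + 1970940)*(J(-2229, -1502) - 2849700) = (18045248 + 1970940)*((64 - 2229 + 1962*(-1502)) - 2849700) = 20016188*((64 - 2229 - 2946924) - 2849700) = 20016188*(-2949089 - 2849700) = 20016188*(-5798789) = -116069650796332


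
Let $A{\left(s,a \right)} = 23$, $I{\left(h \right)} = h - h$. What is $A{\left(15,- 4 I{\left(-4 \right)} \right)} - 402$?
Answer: $-379$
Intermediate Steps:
$I{\left(h \right)} = 0$
$A{\left(15,- 4 I{\left(-4 \right)} \right)} - 402 = 23 - 402 = -379$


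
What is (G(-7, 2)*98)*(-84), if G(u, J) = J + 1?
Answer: -24696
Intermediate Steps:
G(u, J) = 1 + J
(G(-7, 2)*98)*(-84) = ((1 + 2)*98)*(-84) = (3*98)*(-84) = 294*(-84) = -24696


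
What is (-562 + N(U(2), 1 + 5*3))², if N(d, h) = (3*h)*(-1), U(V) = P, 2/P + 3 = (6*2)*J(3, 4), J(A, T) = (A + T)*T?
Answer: 372100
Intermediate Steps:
J(A, T) = T*(A + T)
P = 2/333 (P = 2/(-3 + (6*2)*(4*(3 + 4))) = 2/(-3 + 12*(4*7)) = 2/(-3 + 12*28) = 2/(-3 + 336) = 2/333 ≈ 0.0060060)
U(V) = 2/333
N(d, h) = -3*h
(-562 + N(U(2), 1 + 5*3))² = (-562 - 3*(1 + 5*3))² = (-562 - 3*(1 + 15))² = (-562 - 3*16)² = (-562 - 48)² = (-610)² = 372100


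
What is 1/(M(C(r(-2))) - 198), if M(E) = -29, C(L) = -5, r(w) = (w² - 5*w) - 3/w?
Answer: -1/227 ≈ -0.0044053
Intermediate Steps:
r(w) = w² - 5*w - 3/w
1/(M(C(r(-2))) - 198) = 1/(-29 - 198) = 1/(-227) = -1/227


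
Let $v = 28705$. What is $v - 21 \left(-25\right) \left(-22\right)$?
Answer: $17155$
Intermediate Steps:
$v - 21 \left(-25\right) \left(-22\right) = 28705 - 21 \left(-25\right) \left(-22\right) = 28705 - \left(-525\right) \left(-22\right) = 28705 - 11550 = 17155$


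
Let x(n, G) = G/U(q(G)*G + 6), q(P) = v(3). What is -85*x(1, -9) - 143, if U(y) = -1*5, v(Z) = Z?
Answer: -296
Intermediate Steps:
q(P) = 3
U(y) = -5
x(n, G) = -G/5 (x(n, G) = G/(-5) = G*(-1/5) = -G/5)
-85*x(1, -9) - 143 = -(-17)*(-9) - 143 = -85*9/5 - 143 = -153 - 143 = -296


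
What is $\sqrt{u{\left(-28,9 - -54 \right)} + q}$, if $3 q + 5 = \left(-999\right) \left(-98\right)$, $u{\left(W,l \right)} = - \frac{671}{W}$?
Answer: $\frac{\sqrt{57605709}}{42} \approx 180.71$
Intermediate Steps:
$q = \frac{97897}{3}$ ($q = - \frac{5}{3} + \frac{\left(-999\right) \left(-98\right)}{3} = - \frac{5}{3} + \frac{1}{3} \cdot 97902 = - \frac{5}{3} + 32634 = \frac{97897}{3} \approx 32632.0$)
$\sqrt{u{\left(-28,9 - -54 \right)} + q} = \sqrt{- \frac{671}{-28} + \frac{97897}{3}} = \sqrt{\left(-671\right) \left(- \frac{1}{28}\right) + \frac{97897}{3}} = \sqrt{\frac{671}{28} + \frac{97897}{3}} = \sqrt{\frac{2743129}{84}} = \frac{\sqrt{57605709}}{42}$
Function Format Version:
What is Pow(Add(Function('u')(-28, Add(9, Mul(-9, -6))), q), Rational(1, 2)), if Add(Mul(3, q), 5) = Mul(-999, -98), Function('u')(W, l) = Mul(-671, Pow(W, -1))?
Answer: Mul(Rational(1, 42), Pow(57605709, Rational(1, 2))) ≈ 180.71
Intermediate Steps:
q = Rational(97897, 3) (q = Add(Rational(-5, 3), Mul(Rational(1, 3), Mul(-999, -98))) = Add(Rational(-5, 3), Mul(Rational(1, 3), 97902)) = Add(Rational(-5, 3), 32634) = Rational(97897, 3) ≈ 32632.)
Pow(Add(Function('u')(-28, Add(9, Mul(-9, -6))), q), Rational(1, 2)) = Pow(Add(Mul(-671, Pow(-28, -1)), Rational(97897, 3)), Rational(1, 2)) = Pow(Add(Mul(-671, Rational(-1, 28)), Rational(97897, 3)), Rational(1, 2)) = Pow(Add(Rational(671, 28), Rational(97897, 3)), Rational(1, 2)) = Pow(Rational(2743129, 84), Rational(1, 2)) = Mul(Rational(1, 42), Pow(57605709, Rational(1, 2)))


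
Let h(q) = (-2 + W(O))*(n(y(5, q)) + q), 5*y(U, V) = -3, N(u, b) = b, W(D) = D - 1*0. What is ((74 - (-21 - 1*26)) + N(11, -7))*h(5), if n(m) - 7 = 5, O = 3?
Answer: 1938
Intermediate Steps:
W(D) = D (W(D) = D + 0 = D)
y(U, V) = -⅗ (y(U, V) = (⅕)*(-3) = -⅗)
n(m) = 12 (n(m) = 7 + 5 = 12)
h(q) = 12 + q (h(q) = (-2 + 3)*(12 + q) = 1*(12 + q) = 12 + q)
((74 - (-21 - 1*26)) + N(11, -7))*h(5) = ((74 - (-21 - 1*26)) - 7)*(12 + 5) = ((74 - (-21 - 26)) - 7)*17 = ((74 - 1*(-47)) - 7)*17 = ((74 + 47) - 7)*17 = (121 - 7)*17 = 114*17 = 1938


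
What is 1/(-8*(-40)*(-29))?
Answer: -1/9280 ≈ -0.00010776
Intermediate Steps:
1/(-8*(-40)*(-29)) = 1/(320*(-29)) = 1/(-9280) = -1/9280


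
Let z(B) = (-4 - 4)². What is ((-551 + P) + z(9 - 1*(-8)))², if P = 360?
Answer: 16129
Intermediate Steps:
z(B) = 64 (z(B) = (-8)² = 64)
((-551 + P) + z(9 - 1*(-8)))² = ((-551 + 360) + 64)² = (-191 + 64)² = (-127)² = 16129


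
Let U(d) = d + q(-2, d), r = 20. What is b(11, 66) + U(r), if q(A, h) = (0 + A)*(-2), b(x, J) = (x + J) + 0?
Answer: 101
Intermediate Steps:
b(x, J) = J + x (b(x, J) = (J + x) + 0 = J + x)
q(A, h) = -2*A (q(A, h) = A*(-2) = -2*A)
U(d) = 4 + d (U(d) = d - 2*(-2) = d + 4 = 4 + d)
b(11, 66) + U(r) = (66 + 11) + (4 + 20) = 77 + 24 = 101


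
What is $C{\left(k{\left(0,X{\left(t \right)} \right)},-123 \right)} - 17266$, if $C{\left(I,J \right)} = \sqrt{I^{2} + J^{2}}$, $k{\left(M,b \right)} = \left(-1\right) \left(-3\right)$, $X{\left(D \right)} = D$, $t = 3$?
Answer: $-17266 + 87 \sqrt{2} \approx -17143.0$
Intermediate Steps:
$k{\left(M,b \right)} = 3$
$C{\left(k{\left(0,X{\left(t \right)} \right)},-123 \right)} - 17266 = \sqrt{3^{2} + \left(-123\right)^{2}} - 17266 = \sqrt{9 + 15129} - 17266 = \sqrt{15138} - 17266 = 87 \sqrt{2} - 17266 = -17266 + 87 \sqrt{2}$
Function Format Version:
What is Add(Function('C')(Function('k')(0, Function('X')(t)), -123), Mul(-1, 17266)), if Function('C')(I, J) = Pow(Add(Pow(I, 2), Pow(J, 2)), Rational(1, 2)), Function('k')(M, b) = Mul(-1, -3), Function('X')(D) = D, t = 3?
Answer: Add(-17266, Mul(87, Pow(2, Rational(1, 2)))) ≈ -17143.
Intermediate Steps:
Function('k')(M, b) = 3
Add(Function('C')(Function('k')(0, Function('X')(t)), -123), Mul(-1, 17266)) = Add(Pow(Add(Pow(3, 2), Pow(-123, 2)), Rational(1, 2)), Mul(-1, 17266)) = Add(Pow(Add(9, 15129), Rational(1, 2)), -17266) = Add(Pow(15138, Rational(1, 2)), -17266) = Add(Mul(87, Pow(2, Rational(1, 2))), -17266) = Add(-17266, Mul(87, Pow(2, Rational(1, 2))))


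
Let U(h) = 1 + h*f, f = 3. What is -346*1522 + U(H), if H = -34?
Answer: -526713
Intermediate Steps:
U(h) = 1 + 3*h (U(h) = 1 + h*3 = 1 + 3*h)
-346*1522 + U(H) = -346*1522 + (1 + 3*(-34)) = -526612 + (1 - 102) = -526612 - 101 = -526713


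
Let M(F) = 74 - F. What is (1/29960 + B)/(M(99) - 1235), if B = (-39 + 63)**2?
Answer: -17256961/37749600 ≈ -0.45714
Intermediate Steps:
B = 576 (B = 24**2 = 576)
(1/29960 + B)/(M(99) - 1235) = (1/29960 + 576)/((74 - 1*99) - 1235) = (1/29960 + 576)/((74 - 99) - 1235) = 17256961/(29960*(-25 - 1235)) = (17256961/29960)/(-1260) = (17256961/29960)*(-1/1260) = -17256961/37749600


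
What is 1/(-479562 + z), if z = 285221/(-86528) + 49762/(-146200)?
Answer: -1581299200/758336757589967 ≈ -2.0852e-6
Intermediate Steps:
z = -5750639567/1581299200 (z = 285221*(-1/86528) + 49762*(-1/146200) = -285221/86528 - 24881/73100 = -5750639567/1581299200 ≈ -3.6367)
1/(-479562 + z) = 1/(-479562 - 5750639567/1581299200) = 1/(-758336757589967/1581299200) = -1581299200/758336757589967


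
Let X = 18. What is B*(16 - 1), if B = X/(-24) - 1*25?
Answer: -1545/4 ≈ -386.25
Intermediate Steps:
B = -103/4 (B = 18/(-24) - 1*25 = 18*(-1/24) - 25 = -¾ - 25 = -103/4 ≈ -25.750)
B*(16 - 1) = -103*(16 - 1)/4 = -103/4*15 = -1545/4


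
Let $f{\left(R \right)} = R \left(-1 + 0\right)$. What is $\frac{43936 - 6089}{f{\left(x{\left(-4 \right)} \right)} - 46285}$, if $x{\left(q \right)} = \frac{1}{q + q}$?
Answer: $- \frac{302776}{370279} \approx -0.8177$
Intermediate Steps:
$x{\left(q \right)} = \frac{1}{2 q}$
$f{\left(R \right)} = - R$ ($f{\left(R \right)} = R \left(-1\right) = - R$)
$\frac{43936 - 6089}{f{\left(x{\left(-4 \right)} \right)} - 46285} = \frac{43936 - 6089}{- \frac{1}{2 \left(-4\right)} - 46285} = \frac{37847}{- \frac{-1}{2 \cdot 4} - 46285} = \frac{37847}{\left(-1\right) \left(- \frac{1}{8}\right) - 46285} = \frac{37847}{\frac{1}{8} - 46285} = \frac{37847}{- \frac{370279}{8}} = 37847 \left(- \frac{8}{370279}\right) = - \frac{302776}{370279}$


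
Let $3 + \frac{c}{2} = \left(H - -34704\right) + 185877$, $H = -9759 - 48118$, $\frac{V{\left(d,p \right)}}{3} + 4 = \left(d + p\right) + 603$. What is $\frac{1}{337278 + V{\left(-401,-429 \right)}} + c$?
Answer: $\frac{109525432171}{336585} \approx 3.254 \cdot 10^{5}$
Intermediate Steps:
$V{\left(d,p \right)} = 1797 + 3 d + 3 p$ ($V{\left(d,p \right)} = -12 + 3 \left(\left(d + p\right) + 603\right) = -12 + 3 \left(603 + d + p\right) = -12 + \left(1809 + 3 d + 3 p\right) = 1797 + 3 d + 3 p$)
$H = -57877$
$c = 325402$ ($c = -6 + 2 \left(\left(-57877 - -34704\right) + 185877\right) = -6 + 2 \left(\left(-57877 + 34704\right) + 185877\right) = -6 + 2 \left(-23173 + 185877\right) = -6 + 2 \cdot 162704 = -6 + 325408 = 325402$)
$\frac{1}{337278 + V{\left(-401,-429 \right)}} + c = \frac{1}{337278 + \left(1797 + 3 \left(-401\right) + 3 \left(-429\right)\right)} + 325402 = \frac{1}{337278 - 693} + 325402 = \frac{1}{336585} + 325402 = \frac{109525432171}{336585}$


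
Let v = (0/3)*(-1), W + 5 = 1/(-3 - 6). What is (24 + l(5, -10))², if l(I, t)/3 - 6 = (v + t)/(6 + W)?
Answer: 1089/16 ≈ 68.063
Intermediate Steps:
W = -46/9 (W = -5 + 1/(-3 - 6) = -5 + 1/(-9) = -5 - ⅑ = -46/9 ≈ -5.1111)
v = 0 (v = (0*(⅓))*(-1) = 0*(-1) = 0)
l(I, t) = 18 + 27*t/8 (l(I, t) = 18 + 3*((0 + t)/(6 - 46/9)) = 18 + 3*(t/(8/9)) = 18 + 3*(t*(9/8)) = 18 + 3*(9*t/8) = 18 + 27*t/8)
(24 + l(5, -10))² = (24 + (18 + (27/8)*(-10)))² = (24 + (18 - 135/4))² = (24 - 63/4)² = (33/4)² = 1089/16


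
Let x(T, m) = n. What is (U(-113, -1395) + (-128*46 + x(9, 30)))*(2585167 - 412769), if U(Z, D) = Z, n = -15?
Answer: -13069146368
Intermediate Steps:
x(T, m) = -15
(U(-113, -1395) + (-128*46 + x(9, 30)))*(2585167 - 412769) = (-113 + (-128*46 - 15))*(2585167 - 412769) = (-113 + (-5888 - 15))*2172398 = (-113 - 5903)*2172398 = -6016*2172398 = -13069146368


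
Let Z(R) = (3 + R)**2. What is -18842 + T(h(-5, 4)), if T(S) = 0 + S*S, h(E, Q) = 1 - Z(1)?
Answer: -18617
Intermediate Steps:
h(E, Q) = -15 (h(E, Q) = 1 - (3 + 1)**2 = 1 - 1*4**2 = 1 - 1*16 = 1 - 16 = -15)
T(S) = S**2 (T(S) = 0 + S**2 = S**2)
-18842 + T(h(-5, 4)) = -18842 + (-15)**2 = -18842 + 225 = -18617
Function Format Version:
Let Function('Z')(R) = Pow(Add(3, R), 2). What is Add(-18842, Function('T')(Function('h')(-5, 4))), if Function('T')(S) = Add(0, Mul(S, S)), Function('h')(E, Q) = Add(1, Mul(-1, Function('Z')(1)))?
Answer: -18617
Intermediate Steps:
Function('h')(E, Q) = -15 (Function('h')(E, Q) = Add(1, Mul(-1, Pow(Add(3, 1), 2))) = Add(1, Mul(-1, Pow(4, 2))) = Add(1, Mul(-1, 16)) = Add(1, -16) = -15)
Function('T')(S) = Pow(S, 2) (Function('T')(S) = Add(0, Pow(S, 2)) = Pow(S, 2))
Add(-18842, Function('T')(Function('h')(-5, 4))) = Add(-18842, Pow(-15, 2)) = Add(-18842, 225) = -18617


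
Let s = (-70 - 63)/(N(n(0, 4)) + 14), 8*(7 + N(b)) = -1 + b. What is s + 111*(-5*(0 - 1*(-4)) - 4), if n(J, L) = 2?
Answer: -8048/3 ≈ -2682.7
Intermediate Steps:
N(b) = -57/8 + b/8 (N(b) = -7 + (-1 + b)/8 = -7 + (-1/8 + b/8) = -57/8 + b/8)
s = -56/3 (s = (-70 - 63)/((-57/8 + (1/8)*2) + 14) = -133/((-57/8 + 1/4) + 14) = -133/(-55/8 + 14) = -133/57/8 = -133*8/57 = -56/3 ≈ -18.667)
s + 111*(-5*(0 - 1*(-4)) - 4) = -56/3 + 111*(-5*(0 - 1*(-4)) - 4) = -56/3 + 111*(-5*(0 + 4) - 4) = -56/3 + 111*(-5*4 - 4) = -56/3 + 111*(-20 - 4) = -56/3 + 111*(-24) = -56/3 - 2664 = -8048/3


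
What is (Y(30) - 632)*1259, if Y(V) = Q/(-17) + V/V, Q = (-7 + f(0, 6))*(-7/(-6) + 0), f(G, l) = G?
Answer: -80970067/102 ≈ -7.9382e+5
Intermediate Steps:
Q = -49/6 (Q = (-7 + 0)*(-7/(-6) + 0) = -7*(-7*(-⅙) + 0) = -7*(7/6 + 0) = -7*7/6 = -49/6 ≈ -8.1667)
Y(V) = 151/102 (Y(V) = -49/6/(-17) + V/V = -49/6*(-1/17) + 1 = 49/102 + 1 = 151/102)
(Y(30) - 632)*1259 = (151/102 - 632)*1259 = -64313/102*1259 = -80970067/102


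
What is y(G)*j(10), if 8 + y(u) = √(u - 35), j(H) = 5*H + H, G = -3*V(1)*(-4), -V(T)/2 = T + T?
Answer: -480 + 60*I*√83 ≈ -480.0 + 546.63*I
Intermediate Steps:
V(T) = -4*T (V(T) = -2*(T + T) = -4*T)
G = -48 (G = -(-12)*(-4) = -3*(-4)*(-4) = 12*(-4) = -48)
j(H) = 6*H
y(u) = -8 + √(-35 + u) (y(u) = -8 + √(u - 35) = -8 + √(-35 + u))
y(G)*j(10) = (-8 + √(-35 - 48))*(6*10) = (-8 + √(-83))*60 = (-8 + I*√83)*60 = -480 + 60*I*√83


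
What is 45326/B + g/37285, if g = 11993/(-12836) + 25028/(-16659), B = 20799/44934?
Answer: 360846706177976476519/3685044402327348 ≈ 97922.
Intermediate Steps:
B = 6933/14978 (B = 20799*(1/44934) = 6933/14978 ≈ 0.46288)
g = -521050795/213834924 (g = 11993*(-1/12836) + 25028*(-1/16659) = -11993/12836 - 25028/16659 = -521050795/213834924 ≈ -2.4367)
45326/B + g/37285 = 45326/(6933/14978) - 521050795/213834924/37285 = 45326*(14978/6933) - 521050795/213834924*1/37285 = 678892828/6933 - 104210159/1594567028268 = 360846706177976476519/3685044402327348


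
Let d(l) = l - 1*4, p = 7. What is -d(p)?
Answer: -3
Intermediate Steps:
d(l) = -4 + l (d(l) = l - 4 = -4 + l)
-d(p) = -(-4 + 7) = -1*3 = -3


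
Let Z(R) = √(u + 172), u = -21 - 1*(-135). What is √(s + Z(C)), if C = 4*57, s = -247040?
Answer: √(-247040 + √286) ≈ 497.01*I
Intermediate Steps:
u = 114 (u = -21 + 135 = 114)
C = 228
Z(R) = √286 (Z(R) = √(114 + 172) = √286)
√(s + Z(C)) = √(-247040 + √286)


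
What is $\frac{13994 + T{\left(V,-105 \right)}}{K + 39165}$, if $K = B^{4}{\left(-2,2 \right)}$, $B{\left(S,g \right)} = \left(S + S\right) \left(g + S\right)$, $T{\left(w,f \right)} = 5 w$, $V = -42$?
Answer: $\frac{13784}{39165} \approx 0.35195$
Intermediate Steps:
$B{\left(S,g \right)} = 2 S \left(S + g\right)$
$K = 0$ ($K = \left(2 \left(-2\right) \left(-2 + 2\right)\right)^{4} = \left(2 \left(-2\right) 0\right)^{4} = 0^{4} = 0$)
$\frac{13994 + T{\left(V,-105 \right)}}{K + 39165} = \frac{13994 + 5 \left(-42\right)}{0 + 39165} = \frac{13994 - 210}{39165} = 13784 \cdot \frac{1}{39165} = \frac{13784}{39165}$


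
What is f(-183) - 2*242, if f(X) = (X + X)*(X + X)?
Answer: 133472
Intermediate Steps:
f(X) = 4*X**2 (f(X) = (2*X)*(2*X) = 4*X**2)
f(-183) - 2*242 = 4*(-183)**2 - 2*242 = 4*33489 - 484 = 133956 - 484 = 133472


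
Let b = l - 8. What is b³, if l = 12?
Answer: 64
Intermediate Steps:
b = 4 (b = 12 - 8 = 4)
b³ = 4³ = 64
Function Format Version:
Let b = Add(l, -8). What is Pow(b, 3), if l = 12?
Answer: 64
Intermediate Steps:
b = 4 (b = Add(12, -8) = 4)
Pow(b, 3) = Pow(4, 3) = 64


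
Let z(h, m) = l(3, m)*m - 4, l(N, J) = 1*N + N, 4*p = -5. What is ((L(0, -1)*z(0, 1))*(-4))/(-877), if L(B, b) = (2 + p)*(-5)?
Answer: -30/877 ≈ -0.034208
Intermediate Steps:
p = -5/4 (p = (1/4)*(-5) = -5/4 ≈ -1.2500)
l(N, J) = 2*N (l(N, J) = N + N = 2*N)
L(B, b) = -15/4 (L(B, b) = (2 - 5/4)*(-5) = (3/4)*(-5) = -15/4)
z(h, m) = -4 + 6*m (z(h, m) = (2*3)*m - 4 = 6*m - 4 = -4 + 6*m)
((L(0, -1)*z(0, 1))*(-4))/(-877) = (-15*(-4 + 6*1)/4*(-4))/(-877) = (-15*(-4 + 6)/4*(-4))*(-1/877) = (-15/4*2*(-4))*(-1/877) = -15/2*(-4)*(-1/877) = 30*(-1/877) = -30/877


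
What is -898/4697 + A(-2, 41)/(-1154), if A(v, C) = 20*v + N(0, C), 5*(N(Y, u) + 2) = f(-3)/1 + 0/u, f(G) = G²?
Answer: -4237363/27101690 ≈ -0.15635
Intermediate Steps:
N(Y, u) = -⅕ (N(Y, u) = -2 + ((-3)²/1 + 0/u)/5 = -2 + (9*1 + 0)/5 = -2 + (9 + 0)/5 = -2 + (⅕)*9 = -2 + 9/5 = -⅕)
A(v, C) = -⅕ + 20*v (A(v, C) = 20*v - ⅕ = -⅕ + 20*v)
-898/4697 + A(-2, 41)/(-1154) = -898/4697 + (-⅕ + 20*(-2))/(-1154) = -898*1/4697 + (-⅕ - 40)*(-1/1154) = -898/4697 - 201/5*(-1/1154) = -898/4697 + 201/5770 = -4237363/27101690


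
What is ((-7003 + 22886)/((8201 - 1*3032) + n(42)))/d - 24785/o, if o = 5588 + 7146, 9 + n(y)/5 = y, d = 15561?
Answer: -73464699481/37748293947 ≈ -1.9462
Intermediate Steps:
n(y) = -45 + 5*y
o = 12734
((-7003 + 22886)/((8201 - 1*3032) + n(42)))/d - 24785/o = ((-7003 + 22886)/((8201 - 1*3032) + (-45 + 5*42)))/15561 - 24785/12734 = (15883/((8201 - 3032) + (-45 + 210)))*(1/15561) - 24785*1/12734 = (15883/(5169 + 165))*(1/15561) - 24785/12734 = (15883/5334)*(1/15561) - 24785/12734 = (15883*(1/5334))*(1/15561) - 24785/12734 = (2269/762)*(1/15561) - 24785/12734 = 2269/11857482 - 24785/12734 = -73464699481/37748293947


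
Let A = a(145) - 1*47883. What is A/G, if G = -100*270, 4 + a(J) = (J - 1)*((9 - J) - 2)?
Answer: 67759/27000 ≈ 2.5096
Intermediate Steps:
a(J) = -4 + (-1 + J)*(7 - J) (a(J) = -4 + (J - 1)*((9 - J) - 2) = -4 + (-1 + J)*(7 - J))
A = -67759 (A = (-11 - 1*145**2 + 8*145) - 1*47883 = (-11 - 1*21025 + 1160) - 47883 = (-11 - 21025 + 1160) - 47883 = -19876 - 47883 = -67759)
G = -27000
A/G = -67759/(-27000) = -67759*(-1/27000) = 67759/27000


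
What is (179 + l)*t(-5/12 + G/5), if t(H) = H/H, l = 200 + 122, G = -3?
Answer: 501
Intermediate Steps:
l = 322
t(H) = 1
(179 + l)*t(-5/12 + G/5) = (179 + 322)*1 = 501*1 = 501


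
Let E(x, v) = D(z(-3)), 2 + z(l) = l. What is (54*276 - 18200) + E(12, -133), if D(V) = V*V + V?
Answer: -3276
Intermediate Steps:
z(l) = -2 + l
D(V) = V + V² (D(V) = V² + V = V + V²)
E(x, v) = 20 (E(x, v) = (-2 - 3)*(1 + (-2 - 3)) = -5*(1 - 5) = -5*(-4) = 20)
(54*276 - 18200) + E(12, -133) = (54*276 - 18200) + 20 = (14904 - 18200) + 20 = -3296 + 20 = -3276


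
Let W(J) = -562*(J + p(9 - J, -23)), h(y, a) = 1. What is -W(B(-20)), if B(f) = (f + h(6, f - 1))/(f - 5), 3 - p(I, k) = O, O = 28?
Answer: -340572/25 ≈ -13623.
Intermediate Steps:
p(I, k) = -25 (p(I, k) = 3 - 1*28 = 3 - 28 = -25)
B(f) = (1 + f)/(-5 + f) (B(f) = (f + 1)/(f - 5) = (1 + f)/(-5 + f))
W(J) = 14050 - 562*J (W(J) = -562*(J - 25) = -562*(-25 + J) = 14050 - 562*J)
-W(B(-20)) = -(14050 - 562*(1 - 20)/(-5 - 20)) = -(14050 - 562*(-19)/(-25)) = -(14050 - (-562)*(-19)/25) = -(14050 - 562*19/25) = -(14050 - 10678/25) = -1*340572/25 = -340572/25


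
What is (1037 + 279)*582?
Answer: 765912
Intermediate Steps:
(1037 + 279)*582 = 1316*582 = 765912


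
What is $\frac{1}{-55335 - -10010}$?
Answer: $- \frac{1}{45325} \approx -2.2063 \cdot 10^{-5}$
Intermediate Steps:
$\frac{1}{-55335 - -10010} = \frac{1}{-55335 + \left(-9307 + 19317\right)} = \frac{1}{-55335 + 10010} = \frac{1}{-45325} = - \frac{1}{45325}$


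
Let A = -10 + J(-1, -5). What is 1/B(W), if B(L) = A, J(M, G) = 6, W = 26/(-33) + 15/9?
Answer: -¼ ≈ -0.25000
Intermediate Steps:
W = 29/33 (W = 26*(-1/33) + 15*(⅑) = -26/33 + 5/3 = 29/33 ≈ 0.87879)
A = -4 (A = -10 + 6 = -4)
B(L) = -4
1/B(W) = 1/(-4) = -¼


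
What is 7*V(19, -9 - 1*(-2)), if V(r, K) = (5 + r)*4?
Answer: 672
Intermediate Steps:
V(r, K) = 20 + 4*r
7*V(19, -9 - 1*(-2)) = 7*(20 + 4*19) = 7*(20 + 76) = 7*96 = 672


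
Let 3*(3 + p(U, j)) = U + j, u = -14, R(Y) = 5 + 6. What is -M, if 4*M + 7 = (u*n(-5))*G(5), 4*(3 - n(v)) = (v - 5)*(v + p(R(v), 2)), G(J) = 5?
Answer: -637/6 ≈ -106.17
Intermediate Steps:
R(Y) = 11
p(U, j) = -3 + U/3 + j/3 (p(U, j) = -3 + (U + j)/3 = -3 + (U/3 + j/3) = -3 + U/3 + j/3)
n(v) = 3 - (-5 + v)*(4/3 + v)/4 (n(v) = 3 - (v - 5)*(v + (-3 + (⅓)*11 + (⅓)*2))/4 = 3 - (-5 + v)*(v + (-3 + 11/3 + ⅔))/4 = 3 - (-5 + v)*(v + 4/3)/4 = 3 - (-5 + v)*(4/3 + v)/4)
M = 637/6 (M = -7/4 + (-14*(14/3 - ¼*(-5)² + (11/12)*(-5))*5)/4 = -7/4 + (-14*(14/3 - ¼*25 - 55/12)*5)/4 = -7/4 + (-14*(14/3 - 25/4 - 55/12)*5)/4 = -7/4 + (-14*(-37/6)*5)/4 = -7/4 + ((259/3)*5)/4 = -7/4 + (¼)*(1295/3) = -7/4 + 1295/12 = 637/6 ≈ 106.17)
-M = -1*637/6 = -637/6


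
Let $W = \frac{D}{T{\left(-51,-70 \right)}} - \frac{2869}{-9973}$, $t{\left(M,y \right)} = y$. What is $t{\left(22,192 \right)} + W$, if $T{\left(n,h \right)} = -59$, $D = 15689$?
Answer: $- \frac{43322982}{588407} \approx -73.628$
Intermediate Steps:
$W = - \frac{156297126}{588407}$ ($W = \frac{15689}{-59} - \frac{2869}{-9973} = 15689 \left(- \frac{1}{59}\right) - - \frac{2869}{9973} = - \frac{15689}{59} + \frac{2869}{9973} = - \frac{156297126}{588407} \approx -265.63$)
$t{\left(22,192 \right)} + W = 192 - \frac{156297126}{588407} = - \frac{43322982}{588407}$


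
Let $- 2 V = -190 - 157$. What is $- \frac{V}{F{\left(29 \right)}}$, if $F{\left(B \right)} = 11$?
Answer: $- \frac{347}{22} \approx -15.773$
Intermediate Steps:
$V = \frac{347}{2}$ ($V = - \frac{-190 - 157}{2} = \left(- \frac{1}{2}\right) \left(-347\right) = \frac{347}{2} \approx 173.5$)
$- \frac{V}{F{\left(29 \right)}} = - \frac{347}{2 \cdot 11} = \left(-1\right) \frac{347}{22} = - \frac{347}{22}$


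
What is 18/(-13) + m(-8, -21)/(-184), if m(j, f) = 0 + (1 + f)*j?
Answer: -674/299 ≈ -2.2542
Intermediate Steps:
m(j, f) = j*(1 + f) (m(j, f) = 0 + j*(1 + f) = j*(1 + f))
18/(-13) + m(-8, -21)/(-184) = 18/(-13) - 8*(1 - 21)/(-184) = 18*(-1/13) - 8*(-20)*(-1/184) = -18/13 + 160*(-1/184) = -18/13 - 20/23 = -674/299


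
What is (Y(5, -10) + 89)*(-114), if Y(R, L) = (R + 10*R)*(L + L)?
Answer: 115254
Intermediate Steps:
Y(R, L) = 22*L*R (Y(R, L) = (11*R)*(2*L) = 22*L*R)
(Y(5, -10) + 89)*(-114) = (22*(-10)*5 + 89)*(-114) = (-1100 + 89)*(-114) = -1011*(-114) = 115254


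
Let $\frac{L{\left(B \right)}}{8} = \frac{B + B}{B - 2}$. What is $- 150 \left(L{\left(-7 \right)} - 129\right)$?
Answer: $\frac{52450}{3} \approx 17483.0$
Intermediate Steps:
$L{\left(B \right)} = \frac{16 B}{-2 + B}$ ($L{\left(B \right)} = 8 \frac{B + B}{B - 2} = 8 \frac{2 B}{-2 + B} = \frac{16 B}{-2 + B}$)
$- 150 \left(L{\left(-7 \right)} - 129\right) = - 150 \left(16 \left(-7\right) \frac{1}{-2 - 7} - 129\right) = - 150 \left(16 \left(-7\right) \frac{1}{-9} - 129\right) = - 150 \left(16 \left(-7\right) \left(- \frac{1}{9}\right) - 129\right) = - 150 \left(\frac{112}{9} - 129\right) = \left(-150\right) \left(- \frac{1049}{9}\right) = \frac{52450}{3}$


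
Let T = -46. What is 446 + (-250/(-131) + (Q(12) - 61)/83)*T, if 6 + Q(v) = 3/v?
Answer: 8594187/21746 ≈ 395.21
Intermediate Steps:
Q(v) = -6 + 3/v
446 + (-250/(-131) + (Q(12) - 61)/83)*T = 446 + (-250/(-131) + ((-6 + 3/12) - 61)/83)*(-46) = 446 + (-250*(-1/131) + ((-6 + 3*(1/12)) - 61)*(1/83))*(-46) = 446 + (250/131 + ((-6 + ¼) - 61)*(1/83))*(-46) = 446 + (250/131 + (-23/4 - 61)*(1/83))*(-46) = 446 + (250/131 - 267/4*1/83)*(-46) = 446 + (250/131 - 267/332)*(-46) = 446 + (48023/43492)*(-46) = 446 - 1104529/21746 = 8594187/21746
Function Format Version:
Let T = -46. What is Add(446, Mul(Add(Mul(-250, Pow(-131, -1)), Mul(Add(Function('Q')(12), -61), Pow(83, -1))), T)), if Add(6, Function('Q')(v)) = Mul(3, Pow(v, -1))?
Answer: Rational(8594187, 21746) ≈ 395.21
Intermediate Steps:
Function('Q')(v) = Add(-6, Mul(3, Pow(v, -1)))
Add(446, Mul(Add(Mul(-250, Pow(-131, -1)), Mul(Add(Function('Q')(12), -61), Pow(83, -1))), T)) = Add(446, Mul(Add(Mul(-250, Pow(-131, -1)), Mul(Add(Add(-6, Mul(3, Pow(12, -1))), -61), Pow(83, -1))), -46)) = Add(446, Mul(Add(Mul(-250, Rational(-1, 131)), Mul(Add(Add(-6, Mul(3, Rational(1, 12))), -61), Rational(1, 83))), -46)) = Add(446, Mul(Add(Rational(250, 131), Mul(Add(Add(-6, Rational(1, 4)), -61), Rational(1, 83))), -46)) = Add(446, Mul(Add(Rational(250, 131), Mul(Add(Rational(-23, 4), -61), Rational(1, 83))), -46)) = Add(446, Mul(Add(Rational(250, 131), Mul(Rational(-267, 4), Rational(1, 83))), -46)) = Add(446, Mul(Add(Rational(250, 131), Rational(-267, 332)), -46)) = Add(446, Mul(Rational(48023, 43492), -46)) = Add(446, Rational(-1104529, 21746)) = Rational(8594187, 21746)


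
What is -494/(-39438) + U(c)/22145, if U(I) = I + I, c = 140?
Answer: 2198227/87335451 ≈ 0.025170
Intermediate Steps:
U(I) = 2*I
-494/(-39438) + U(c)/22145 = -494/(-39438) + (2*140)/22145 = -494*(-1/39438) + 280*(1/22145) = 247/19719 + 56/4429 = 2198227/87335451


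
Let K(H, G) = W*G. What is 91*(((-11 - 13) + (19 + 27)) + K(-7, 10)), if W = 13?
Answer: 13832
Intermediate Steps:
K(H, G) = 13*G
91*(((-11 - 13) + (19 + 27)) + K(-7, 10)) = 91*(((-11 - 13) + (19 + 27)) + 13*10) = 91*((-24 + 46) + 130) = 91*(22 + 130) = 91*152 = 13832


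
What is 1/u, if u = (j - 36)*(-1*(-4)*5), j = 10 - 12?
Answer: -1/760 ≈ -0.0013158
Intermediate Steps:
j = -2
u = -760 (u = (-2 - 36)*(-1*(-4)*5) = -152*5 = -38*20 = -760)
1/u = 1/(-760) = -1/760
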